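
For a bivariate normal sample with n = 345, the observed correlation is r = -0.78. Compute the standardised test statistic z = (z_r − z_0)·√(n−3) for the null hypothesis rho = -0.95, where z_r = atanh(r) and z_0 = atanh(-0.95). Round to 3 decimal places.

14.543

Fisher z: atanh(-0.78) = -1.045371, atanh(-0.95) = -1.831781
z = (z_r − z_0)·√(n−3) = (-1.045371 − (-1.831781))·√342 = 0.786410 · 18.493242 = 14.543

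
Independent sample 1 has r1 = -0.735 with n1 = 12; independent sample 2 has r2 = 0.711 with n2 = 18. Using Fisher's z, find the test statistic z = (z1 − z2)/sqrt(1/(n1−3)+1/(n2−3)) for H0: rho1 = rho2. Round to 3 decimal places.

-4.337

z1 = atanh(-0.735) = -0.939516,  z2 = atanh(0.711) = 0.889203
SE = √(1/(n1−3) + 1/(n2−3)) = √(1/9 + 1/15) = √(0.1111111 + 0.0666667) = √0.1777778 = 0.421637
z = (z1 − z2)/SE = (-0.939516 − 0.889203) / 0.421637 = -1.828719 / 0.421637 = -4.337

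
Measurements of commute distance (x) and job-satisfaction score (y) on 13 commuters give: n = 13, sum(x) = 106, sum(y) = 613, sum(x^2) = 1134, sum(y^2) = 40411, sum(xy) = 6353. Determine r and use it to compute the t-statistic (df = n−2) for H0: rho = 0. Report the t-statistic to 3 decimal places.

Numerator: nΣxy − (Σx)(Σy) = 13·6353 − (106)(613) = 17611
Denominator: √[(nΣx²−(Σx)²)(nΣy²−(Σy)²)]
  nΣx²−(Σx)² = 13·1134 − 11236 = 3506;  nΣy²−(Σy)² = 13·40411 − 375769 = 149574
  √(3506·149574) = √524406444 = 22899.9224
r = 17611 / 22899.9224 = 0.7690
t = r·√(n−2)/√(1−r²) = 0.7690·√11 / √(1−0.591361) = 2.550484 / 0.639249 = 3.990

3.990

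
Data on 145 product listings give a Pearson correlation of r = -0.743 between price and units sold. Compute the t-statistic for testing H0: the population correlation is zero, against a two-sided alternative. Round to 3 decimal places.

-13.275

1 − r² = 1 − 0.552049 = 0.447951;  √(1−r²) = 0.669291
√(n−2) = √143 = 11.958261
t = r·√(n−2)/√(1−r²) = -0.743 · 11.958261 / 0.669291 = -13.275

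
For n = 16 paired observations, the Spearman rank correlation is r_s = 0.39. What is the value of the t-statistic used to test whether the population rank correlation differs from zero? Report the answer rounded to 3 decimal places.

1.585

1 − r_s² = 1 − 0.1521 = 0.8479;  √(1−r_s²) = 0.920815
√(n−2) = √14 = 3.741657
t = r_s·√(n−2)/√(1−r_s²) = 0.39 · 3.741657 / 0.920815 = 1.585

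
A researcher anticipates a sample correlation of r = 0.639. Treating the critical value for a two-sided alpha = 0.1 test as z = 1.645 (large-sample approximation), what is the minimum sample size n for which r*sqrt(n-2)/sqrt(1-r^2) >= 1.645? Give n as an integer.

Need r·√(n−2)/√(1−r²) ≥ 1.645
√(n−2) ≥ 1.645·√(1−0.408321) / 0.639 = 1.645·0.769207 / 0.639 = 1.9802
n−2 ≥ 3.9212  ⇒  n ≥ 5.9212
Smallest integer n = 6

6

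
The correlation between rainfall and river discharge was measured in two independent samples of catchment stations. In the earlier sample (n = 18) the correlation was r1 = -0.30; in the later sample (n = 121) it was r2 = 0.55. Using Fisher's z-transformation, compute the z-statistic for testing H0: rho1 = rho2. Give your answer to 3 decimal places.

Fisher z-transforms: z1 = atanh(-0.30) = -0.309520, z2 = atanh(0.55) = 0.618381; difference d = -0.927901
Var(d) = 1/15 + 1/118 = 0.0666667 + 0.0084746 = 0.0751413
z = d/√Var(d) = -0.927901 / √0.0751413 = -0.927901 / 0.274119 = -3.385

-3.385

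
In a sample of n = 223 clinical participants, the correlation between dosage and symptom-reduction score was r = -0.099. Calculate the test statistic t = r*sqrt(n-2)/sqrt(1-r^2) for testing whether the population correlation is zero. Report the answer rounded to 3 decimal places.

-1.479

t = r·√(n−2) / √(1−r²) with r = -0.099, n = 223
  = -0.099·√221 / √(1 − 0.009801)
  = -0.099·14.866069 / 0.995087
  = -1.471741 / 0.995087 = -1.479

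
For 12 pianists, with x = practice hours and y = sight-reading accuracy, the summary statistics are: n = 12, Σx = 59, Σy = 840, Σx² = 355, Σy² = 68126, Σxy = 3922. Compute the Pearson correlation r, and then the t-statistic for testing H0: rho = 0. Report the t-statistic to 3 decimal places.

-0.877

S_xy = nΣxy − ΣxΣy = 12·3922 − 59·840 = 47064 − 49560 = -2496
S_xx = nΣx² − (Σx)² = 12·355 − 59² = 4260 − 3481 = 779
S_yy = nΣy² − (Σy)² = 12·68126 − 840² = 817512 − 705600 = 111912
r = S_xy / √(S_xx·S_yy) = -2496 / √(779·111912) = -2496 / √87179448 = -2496 / 9336.9935 = -0.2673
t = r·√(n−2)/√(1−r²) = -0.2673·√10 / √(1−0.071449) = -0.845277 / 0.963614 = -0.877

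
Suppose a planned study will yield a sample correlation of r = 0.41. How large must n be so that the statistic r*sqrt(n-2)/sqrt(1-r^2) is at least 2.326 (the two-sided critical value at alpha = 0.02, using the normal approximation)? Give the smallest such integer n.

29

r√(n−2)/√(1−r²) ≥ 2.326  ⇔  n−2 ≥ (2.326)²·(1−r²)/r²
(1−r²)/r² = (1−0.1681)/0.1681 = 4.9488
n ≥ 2 + 5.410276·4.9488 = 2 + 26.7744 = 28.7744
⌈28.7744⌉ = 29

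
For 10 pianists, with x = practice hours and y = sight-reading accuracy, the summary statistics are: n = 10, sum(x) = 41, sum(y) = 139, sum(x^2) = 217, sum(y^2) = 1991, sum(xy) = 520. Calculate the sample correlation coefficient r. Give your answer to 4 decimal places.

Numerator: nΣxy − (Σx)(Σy) = 10·520 − (41)(139) = -499
Denominator: √[(nΣx²−(Σx)²)(nΣy²−(Σy)²)]
  nΣx²−(Σx)² = 10·217 − 1681 = 489;  nΣy²−(Σy)² = 10·1991 − 19321 = 589
  √(489·589) = √288021 = 536.6759
r = -499 / 536.6759 = -0.9298

-0.9298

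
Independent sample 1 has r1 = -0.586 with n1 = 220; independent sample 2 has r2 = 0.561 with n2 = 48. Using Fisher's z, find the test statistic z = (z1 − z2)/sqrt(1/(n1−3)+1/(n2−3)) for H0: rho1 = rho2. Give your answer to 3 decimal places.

-7.972

Fisher z-transforms: z1 = atanh(-0.586) = -0.671552, z2 = atanh(0.561) = 0.634291; difference d = -1.305843
Var(d) = 1/217 + 1/45 = 0.0046083 + 0.0222222 = 0.0268305
z = d/√Var(d) = -1.305843 / √0.0268305 = -1.305843 / 0.163800 = -7.972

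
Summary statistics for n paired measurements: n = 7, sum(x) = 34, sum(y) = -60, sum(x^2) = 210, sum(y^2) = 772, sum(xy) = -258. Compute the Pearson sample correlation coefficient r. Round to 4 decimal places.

Numerator: nΣxy − (Σx)(Σy) = 7·(-258) − (34)(-60) = 234
Denominator: √[(nΣx²−(Σx)²)(nΣy²−(Σy)²)]
  nΣx²−(Σx)² = 7·210 − 1156 = 314;  nΣy²−(Σy)² = 7·772 − 3600 = 1804
  √(314·1804) = √566456 = 752.6327
r = 234 / 752.6327 = 0.3109

0.3109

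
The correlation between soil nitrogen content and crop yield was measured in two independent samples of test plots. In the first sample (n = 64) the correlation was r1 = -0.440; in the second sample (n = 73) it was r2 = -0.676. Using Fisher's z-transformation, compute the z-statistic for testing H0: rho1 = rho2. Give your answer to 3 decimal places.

Fisher z-transforms: z1 = atanh(-0.440) = -0.472231, z2 = atanh(-0.676) = -0.821711; difference d = 0.349480
Var(d) = 1/61 + 1/70 = 0.0163934 + 0.0142857 = 0.0306791
z = d/√Var(d) = 0.349480 / √0.0306791 = 0.349480 / 0.175155 = 1.995

1.995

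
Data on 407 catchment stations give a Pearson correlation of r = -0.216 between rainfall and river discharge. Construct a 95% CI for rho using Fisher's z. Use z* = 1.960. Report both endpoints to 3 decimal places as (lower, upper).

(-0.307, -0.121)

z_r = atanh(-0.216) = -0.219457;  SE = 1/√(n−3) = 1/√404 = 0.049752
z-limits: -0.219457 ± 1.960·0.049752 = -0.219457 ± 0.097514 = [-0.316971, -0.121943]
ρ-limits: (tanh -0.316971, tanh -0.121943) = (-0.307, -0.121)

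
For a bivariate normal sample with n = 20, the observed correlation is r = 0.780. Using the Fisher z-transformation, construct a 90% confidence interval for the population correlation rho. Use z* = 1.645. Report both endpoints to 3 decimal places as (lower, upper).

(0.569, 0.895)

Fisher z: z_r = atanh(r) = ½·ln((1+0.780)/(1−0.780)) = 1.045371
SE(z) = 1/√(n−3) = 1/√17 = 0.242536
90% ⇒ z* = 1.645; margin = 1.645·0.242536 = 0.398972
CI on z-scale: (0.646399, 1.444343)
Back-transform: tanh(0.646399) = 0.569241, tanh(1.444343) = 0.894569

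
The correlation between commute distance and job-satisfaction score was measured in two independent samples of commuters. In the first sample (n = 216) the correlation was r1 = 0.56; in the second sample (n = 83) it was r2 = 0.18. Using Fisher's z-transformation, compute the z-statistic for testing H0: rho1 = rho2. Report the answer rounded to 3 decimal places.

3.438

Fisher z-transforms: z1 = atanh(0.56) = 0.632833, z2 = atanh(0.18) = 0.181983; difference d = 0.450850
Var(d) = 1/213 + 1/80 = 0.0046948 + 0.0125000 = 0.0171948
z = d/√Var(d) = 0.450850 / √0.0171948 = 0.450850 / 0.131129 = 3.438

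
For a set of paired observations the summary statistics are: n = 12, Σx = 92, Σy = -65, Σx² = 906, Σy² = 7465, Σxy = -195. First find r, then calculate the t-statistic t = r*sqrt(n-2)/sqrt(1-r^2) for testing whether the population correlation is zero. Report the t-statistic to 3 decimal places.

Numerator: nΣxy − (Σx)(Σy) = 12·(-195) − (92)(-65) = 3640
Denominator: √[(nΣx²−(Σx)²)(nΣy²−(Σy)²)]
  nΣx²−(Σx)² = 12·906 − 8464 = 2408;  nΣy²−(Σy)² = 12·7465 − 4225 = 85355
  √(2408·85355) = √205534840 = 14336.4863
r = 3640 / 14336.4863 = 0.2539
t = r·√(n−2)/√(1−r²) = 0.2539·√10 / √(1−0.064465) = 0.802902 / 0.967231 = 0.830

0.830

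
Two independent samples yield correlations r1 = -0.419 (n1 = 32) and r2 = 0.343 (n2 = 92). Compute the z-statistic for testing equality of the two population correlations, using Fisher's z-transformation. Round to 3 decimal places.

z1 = atanh(-0.419) = -0.446478,  z2 = atanh(0.343) = 0.357489
SE = √(1/(n1−3) + 1/(n2−3)) = √(1/29 + 1/89) = √(0.0344828 + 0.0112360) = √0.0457188 = 0.213820
z = (z1 − z2)/SE = (-0.446478 − 0.357489) / 0.213820 = -0.803967 / 0.213820 = -3.760

-3.760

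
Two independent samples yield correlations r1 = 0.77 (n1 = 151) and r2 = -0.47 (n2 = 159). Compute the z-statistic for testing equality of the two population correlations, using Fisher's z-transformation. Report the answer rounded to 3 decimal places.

13.337

z1 = atanh(0.77) = 1.020328,  z2 = atanh(-0.47) = -0.510070
SE = √(1/(n1−3) + 1/(n2−3)) = √(1/148 + 1/156) = √(0.0067568 + 0.0064103) = √0.0131671 = 0.114748
z = (z1 − z2)/SE = (1.020328 − (-0.510070)) / 0.114748 = 1.530398 / 0.114748 = 13.337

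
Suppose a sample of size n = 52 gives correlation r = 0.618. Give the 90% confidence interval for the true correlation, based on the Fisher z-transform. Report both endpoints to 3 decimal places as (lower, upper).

z_r = atanh(0.618) = 0.721763;  SE = 1/√(n−3) = 1/√49 = 0.142857
z-limits: 0.721763 ± 1.645·0.142857 = 0.721763 ± 0.235000 = [0.486763, 0.956763]
ρ-limits: (tanh 0.486763, tanh 0.956763) = (0.452, 0.743)

(0.452, 0.743)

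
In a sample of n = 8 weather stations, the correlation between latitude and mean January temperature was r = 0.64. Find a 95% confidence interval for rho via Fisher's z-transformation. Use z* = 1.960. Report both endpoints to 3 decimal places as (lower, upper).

z_r = atanh(0.64) = 0.758174;  SE = 1/√(n−3) = 1/√5 = 0.447214
z-limits: 0.758174 ± 1.960·0.447214 = 0.758174 ± 0.876539 = [-0.118365, 1.634713]
ρ-limits: (tanh -0.118365, tanh 1.634713) = (-0.118, 0.927)

(-0.118, 0.927)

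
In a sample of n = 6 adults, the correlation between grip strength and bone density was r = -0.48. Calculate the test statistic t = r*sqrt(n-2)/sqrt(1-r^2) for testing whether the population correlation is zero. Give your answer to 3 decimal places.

-1.094

1 − r² = 1 − 0.2304 = 0.7696;  √(1−r²) = 0.877268
√(n−2) = √4 = 2.000000
t = r·√(n−2)/√(1−r²) = -0.48 · 2.000000 / 0.877268 = -1.094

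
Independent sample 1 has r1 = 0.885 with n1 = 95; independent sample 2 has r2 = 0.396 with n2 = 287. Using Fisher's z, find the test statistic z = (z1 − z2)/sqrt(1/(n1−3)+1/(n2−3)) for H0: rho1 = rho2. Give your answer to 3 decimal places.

8.165

Fisher z-transforms: z1 = atanh(0.885) = 1.398375, z2 = atanh(0.396) = 0.418896; difference d = 0.979479
Var(d) = 1/92 + 1/284 = 0.0108696 + 0.0035211 = 0.0143907
z = d/√Var(d) = 0.979479 / √0.0143907 = 0.979479 / 0.119961 = 8.165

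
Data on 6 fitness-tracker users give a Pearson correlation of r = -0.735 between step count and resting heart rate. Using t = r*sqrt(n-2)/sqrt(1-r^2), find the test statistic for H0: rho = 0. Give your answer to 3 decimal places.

-2.168

t = r·√(n−2) / √(1−r²) with r = -0.735, n = 6
  = -0.735·√4 / √(1 − 0.540225)
  = -0.735·2.000000 / 0.678067
  = -1.470000 / 0.678067 = -2.168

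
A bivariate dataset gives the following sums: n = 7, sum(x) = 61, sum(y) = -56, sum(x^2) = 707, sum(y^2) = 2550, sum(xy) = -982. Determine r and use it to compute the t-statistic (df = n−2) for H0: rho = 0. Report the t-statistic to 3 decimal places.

Numerator: nΣxy − (Σx)(Σy) = 7·(-982) − (61)(-56) = -3458
Denominator: √[(nΣx²−(Σx)²)(nΣy²−(Σy)²)]
  nΣx²−(Σx)² = 7·707 − 3721 = 1228;  nΣy²−(Σy)² = 7·2550 − 3136 = 14714
  √(1228·14714) = √18068792 = 4250.7402
r = -3458 / 4250.7402 = -0.8135
t = r·√(n−2)/√(1−r²) = -0.8135·√5 / √(1−0.661782) = -1.819041 / 0.581565 = -3.128

-3.128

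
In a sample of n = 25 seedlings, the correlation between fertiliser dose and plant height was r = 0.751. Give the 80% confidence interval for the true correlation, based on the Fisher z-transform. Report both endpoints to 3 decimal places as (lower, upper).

Fisher z: z_r = atanh(r) = ½·ln((1+0.751)/(1−0.751)) = 0.975245
SE(z) = 1/√(n−3) = 1/√22 = 0.213201
80% ⇒ z* = 1.282; margin = 1.282·0.213201 = 0.273324
CI on z-scale: (0.701921, 1.248569)
Back-transform: tanh(0.701921) = 0.605586, tanh(1.248569) = 0.847882

(0.606, 0.848)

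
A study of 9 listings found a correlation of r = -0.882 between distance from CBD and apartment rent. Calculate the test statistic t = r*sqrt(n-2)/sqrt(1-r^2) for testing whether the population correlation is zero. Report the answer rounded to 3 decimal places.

1 − r² = 1 − 0.777924 = 0.222076;  √(1−r²) = 0.471249
√(n−2) = √7 = 2.645751
t = r·√(n−2)/√(1−r²) = -0.882 · 2.645751 / 0.471249 = -4.952

-4.952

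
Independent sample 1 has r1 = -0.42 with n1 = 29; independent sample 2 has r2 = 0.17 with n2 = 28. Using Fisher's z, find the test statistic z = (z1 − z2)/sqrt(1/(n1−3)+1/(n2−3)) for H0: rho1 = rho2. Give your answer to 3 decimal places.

Fisher z-transforms: z1 = atanh(-0.42) = -0.447692, z2 = atanh(0.17) = 0.171667; difference d = -0.619359
Var(d) = 1/26 + 1/25 = 0.0384615 + 0.0400000 = 0.0784615
z = d/√Var(d) = -0.619359 / √0.0784615 = -0.619359 / 0.280110 = -2.211

-2.211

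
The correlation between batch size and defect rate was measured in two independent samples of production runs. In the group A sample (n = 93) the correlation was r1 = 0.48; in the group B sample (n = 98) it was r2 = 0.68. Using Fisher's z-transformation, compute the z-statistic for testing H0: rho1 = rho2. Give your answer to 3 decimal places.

-2.081

z1 = atanh(0.48) = 0.522984,  z2 = atanh(0.68) = 0.829114
SE = √(1/(n1−3) + 1/(n2−3)) = √(1/90 + 1/95) = √(0.0111111 + 0.0105263) = √0.0216374 = 0.147097
z = (z1 − z2)/SE = (0.522984 − 0.829114) / 0.147097 = -0.306130 / 0.147097 = -2.081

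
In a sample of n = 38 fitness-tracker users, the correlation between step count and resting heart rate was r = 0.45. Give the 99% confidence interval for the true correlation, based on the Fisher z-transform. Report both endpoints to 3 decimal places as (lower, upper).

(0.049, 0.726)

Fisher z: z_r = atanh(r) = ½·ln((1+0.45)/(1−0.45)) = 0.484700
SE(z) = 1/√(n−3) = 1/√35 = 0.169031
99% ⇒ z* = 2.576; margin = 2.576·0.169031 = 0.435424
CI on z-scale: (0.049276, 0.920124)
Back-transform: tanh(0.049276) = 0.049236, tanh(0.920124) = 0.725956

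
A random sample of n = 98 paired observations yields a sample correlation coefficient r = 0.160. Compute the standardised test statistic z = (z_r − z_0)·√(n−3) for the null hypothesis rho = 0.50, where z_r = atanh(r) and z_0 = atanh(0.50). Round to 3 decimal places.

-3.781

z_r = atanh(0.160) = 0.161387,  z_0 = atanh(0.50) = 0.549306
SE = 1/√(n−3) = 1/√95 = 0.102598
z = (z_r − z_0)/SE = (0.161387 − 0.549306) / 0.102598 = -0.387919 / 0.102598 = -3.781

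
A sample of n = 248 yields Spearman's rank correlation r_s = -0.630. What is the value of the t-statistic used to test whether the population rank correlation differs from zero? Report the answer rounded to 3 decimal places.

-12.724

1 − r_s² = 1 − 0.396900 = 0.603100;  √(1−r_s²) = 0.776595
√(n−2) = √246 = 15.684387
t = r_s·√(n−2)/√(1−r_s²) = -0.630 · 15.684387 / 0.776595 = -12.724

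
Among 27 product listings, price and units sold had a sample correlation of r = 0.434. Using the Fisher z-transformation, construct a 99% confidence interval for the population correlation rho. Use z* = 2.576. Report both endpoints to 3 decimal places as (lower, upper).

(-0.061, 0.758)

Fisher z: z_r = atanh(r) = ½·ln((1+0.434)/(1−0.434)) = 0.464814
SE(z) = 1/√(n−3) = 1/√24 = 0.204124
99% ⇒ z* = 2.576; margin = 2.576·0.204124 = 0.525823
CI on z-scale: (-0.061009, 0.990637)
Back-transform: tanh(-0.061009) = -0.060933, tanh(0.990637) = 0.757634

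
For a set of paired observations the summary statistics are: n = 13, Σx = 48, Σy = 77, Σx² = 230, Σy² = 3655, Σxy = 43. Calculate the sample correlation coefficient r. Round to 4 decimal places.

-0.5873

S_xy = nΣxy − ΣxΣy = 13·43 − 48·77 = 559 − 3696 = -3137
S_xx = nΣx² − (Σx)² = 13·230 − 48² = 2990 − 2304 = 686
S_yy = nΣy² − (Σy)² = 13·3655 − 77² = 47515 − 5929 = 41586
r = S_xy / √(S_xx·S_yy) = -3137 / √(686·41586) = -3137 / √28527996 = -3137 / 5341.1605 = -0.5873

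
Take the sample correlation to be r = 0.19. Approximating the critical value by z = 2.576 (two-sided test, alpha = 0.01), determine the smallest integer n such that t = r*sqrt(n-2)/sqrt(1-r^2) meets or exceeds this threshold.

Need r·√(n−2)/√(1−r²) ≥ 2.576
√(n−2) ≥ 2.576·√(1−0.0361) / 0.19 = 2.576·0.981784 / 0.19 = 13.3109
n−2 ≥ 177.1801  ⇒  n ≥ 179.1801
Smallest integer n = 180

180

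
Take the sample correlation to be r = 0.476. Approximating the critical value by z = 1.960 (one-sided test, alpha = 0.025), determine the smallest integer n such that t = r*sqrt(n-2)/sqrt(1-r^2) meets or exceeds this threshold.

16

Need r·√(n−2)/√(1−r²) ≥ 1.960
√(n−2) ≥ 1.960·√(1−0.226576) / 0.476 = 1.960·0.879445 / 0.476 = 3.6212
n−2 ≥ 13.1131  ⇒  n ≥ 15.1131
Smallest integer n = 16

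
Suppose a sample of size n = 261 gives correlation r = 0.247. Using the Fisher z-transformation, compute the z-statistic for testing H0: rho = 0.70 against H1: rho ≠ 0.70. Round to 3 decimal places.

-9.880

z_r = atanh(0.247) = 0.252215,  z_0 = atanh(0.70) = 0.867301
SE = 1/√(n−3) = 1/√258 = 0.062257
z = (z_r − z_0)/SE = (0.252215 − 0.867301) / 0.062257 = -0.615086 / 0.062257 = -9.880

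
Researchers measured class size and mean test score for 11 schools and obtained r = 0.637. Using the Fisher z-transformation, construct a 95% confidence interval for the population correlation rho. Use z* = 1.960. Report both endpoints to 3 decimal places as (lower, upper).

z_r = atanh(0.637) = 0.753109;  SE = 1/√(n−3) = 1/√8 = 0.353553
z-limits: 0.753109 ± 1.960·0.353553 = 0.753109 ± 0.692964 = [0.060145, 1.446073]
ρ-limits: (tanh 0.060145, tanh 1.446073) = (0.060, 0.895)

(0.060, 0.895)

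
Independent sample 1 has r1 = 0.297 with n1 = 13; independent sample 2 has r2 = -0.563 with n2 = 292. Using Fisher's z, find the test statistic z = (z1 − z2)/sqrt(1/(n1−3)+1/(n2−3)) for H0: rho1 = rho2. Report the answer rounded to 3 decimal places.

z1 = atanh(0.297) = 0.306226,  z2 = atanh(-0.563) = -0.637215
SE = √(1/(n1−3) + 1/(n2−3)) = √(1/10 + 1/289) = √(0.1000000 + 0.0034602) = √0.1034602 = 0.321652
z = (z1 − z2)/SE = (0.306226 − (-0.637215)) / 0.321652 = 0.943441 / 0.321652 = 2.933

2.933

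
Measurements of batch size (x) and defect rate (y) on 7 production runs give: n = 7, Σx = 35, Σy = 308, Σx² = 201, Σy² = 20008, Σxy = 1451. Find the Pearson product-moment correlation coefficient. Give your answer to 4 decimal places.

-0.2172

Numerator: nΣxy − (Σx)(Σy) = 7·1451 − (35)(308) = -623
Denominator: √[(nΣx²−(Σx)²)(nΣy²−(Σy)²)]
  nΣx²−(Σx)² = 7·201 − 1225 = 182;  nΣy²−(Σy)² = 7·20008 − 94864 = 45192
  √(182·45192) = √8224944 = 2867.9163
r = -623 / 2867.9163 = -0.2172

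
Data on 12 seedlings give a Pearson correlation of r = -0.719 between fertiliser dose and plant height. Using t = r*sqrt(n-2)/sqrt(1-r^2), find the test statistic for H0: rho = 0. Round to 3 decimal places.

-3.271

t = r·√(n−2) / √(1−r²) with r = -0.719, n = 12
  = -0.719·√10 / √(1 − 0.516961)
  = -0.719·3.162278 / 0.695010
  = -2.273678 / 0.695010 = -3.271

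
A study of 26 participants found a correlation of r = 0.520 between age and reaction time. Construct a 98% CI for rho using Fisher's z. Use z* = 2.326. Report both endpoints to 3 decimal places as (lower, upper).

(0.091, 0.786)

z_r = atanh(0.520) = 0.576340;  SE = 1/√(n−3) = 1/√23 = 0.208514
z-limits: 0.576340 ± 2.326·0.208514 = 0.576340 ± 0.485004 = [0.091336, 1.061344]
ρ-limits: (tanh 0.091336, tanh 1.061344) = (0.091, 0.786)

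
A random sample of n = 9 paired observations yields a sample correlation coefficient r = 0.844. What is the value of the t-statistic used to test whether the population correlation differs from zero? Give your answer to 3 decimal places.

4.163

t = r·√(n−2) / √(1−r²) with r = 0.844, n = 9
  = 0.844·√7 / √(1 − 0.712336)
  = 0.844·2.645751 / 0.536343
  = 2.233014 / 0.536343 = 4.163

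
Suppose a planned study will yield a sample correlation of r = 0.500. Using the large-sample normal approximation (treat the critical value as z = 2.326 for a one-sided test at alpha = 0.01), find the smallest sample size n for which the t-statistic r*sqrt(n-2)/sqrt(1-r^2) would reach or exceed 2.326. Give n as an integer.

Need r·√(n−2)/√(1−r²) ≥ 2.326
√(n−2) ≥ 2.326·√(1−0.250000) / 0.500 = 2.326·0.866025 / 0.500 = 4.0287
n−2 ≥ 16.2304  ⇒  n ≥ 18.2304
Smallest integer n = 19

19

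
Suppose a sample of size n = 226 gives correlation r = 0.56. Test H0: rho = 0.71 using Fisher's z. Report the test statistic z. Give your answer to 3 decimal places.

-3.798

z_r = atanh(0.56) = 0.632833,  z_0 = atanh(0.71) = 0.887184
SE = 1/√(n−3) = 1/√223 = 0.066965
z = (z_r − z_0)/SE = (0.632833 − 0.887184) / 0.066965 = -0.254351 / 0.066965 = -3.798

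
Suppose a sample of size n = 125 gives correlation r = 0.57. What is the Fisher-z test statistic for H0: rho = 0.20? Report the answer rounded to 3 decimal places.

4.913

Fisher z: atanh(0.57) = 0.647523, atanh(0.20) = 0.202733
z = (z_r − z_0)·√(n−3) = (0.647523 − 0.202733)·√122 = 0.444790 · 11.045361 = 4.913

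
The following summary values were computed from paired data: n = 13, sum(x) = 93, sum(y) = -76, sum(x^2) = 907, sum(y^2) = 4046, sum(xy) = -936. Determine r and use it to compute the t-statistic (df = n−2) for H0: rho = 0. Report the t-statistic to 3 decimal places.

-1.537

S_xy = nΣxy − ΣxΣy = 13·(-936) − 93·(-76) = -12168 − (-7068) = -5100
S_xx = nΣx² − (Σx)² = 13·907 − 93² = 11791 − 8649 = 3142
S_yy = nΣy² − (Σy)² = 13·4046 − (-76)² = 52598 − 5776 = 46822
r = S_xy / √(S_xx·S_yy) = -5100 / √(3142·46822) = -5100 / √147114724 = -5100 / 12129.0859 = -0.4205
t = r·√(n−2)/√(1−r²) = -0.4205·√11 / √(1−0.176820) = -1.394641 / 0.907293 = -1.537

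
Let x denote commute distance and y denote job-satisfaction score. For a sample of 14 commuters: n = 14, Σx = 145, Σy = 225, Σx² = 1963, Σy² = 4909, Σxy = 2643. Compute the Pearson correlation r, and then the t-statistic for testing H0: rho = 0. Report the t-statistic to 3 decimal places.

1.534

Numerator: nΣxy − (Σx)(Σy) = 14·2643 − (145)(225) = 4377
Denominator: √[(nΣx²−(Σx)²)(nΣy²−(Σy)²)]
  nΣx²−(Σx)² = 14·1963 − 21025 = 6457;  nΣy²−(Σy)² = 14·4909 − 50625 = 18101
  √(6457·18101) = √116878157 = 10811.0202
r = 4377 / 10811.0202 = 0.4049
t = r·√(n−2)/√(1−r²) = 0.4049·√12 / √(1−0.163944) = 1.402615 / 0.914361 = 1.534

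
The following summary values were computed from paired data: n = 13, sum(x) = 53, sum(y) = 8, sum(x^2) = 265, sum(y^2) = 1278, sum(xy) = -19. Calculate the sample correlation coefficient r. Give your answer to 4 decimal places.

Numerator: nΣxy − (Σx)(Σy) = 13·(-19) − (53)(8) = -671
Denominator: √[(nΣx²−(Σx)²)(nΣy²−(Σy)²)]
  nΣx²−(Σx)² = 13·265 − 2809 = 636;  nΣy²−(Σy)² = 13·1278 − 64 = 16550
  √(636·16550) = √10525800 = 3244.3489
r = -671 / 3244.3489 = -0.2068

-0.2068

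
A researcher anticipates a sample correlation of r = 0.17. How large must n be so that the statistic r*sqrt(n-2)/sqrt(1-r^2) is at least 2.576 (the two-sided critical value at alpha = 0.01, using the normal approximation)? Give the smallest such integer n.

225

r√(n−2)/√(1−r²) ≥ 2.576  ⇔  n−2 ≥ (2.576)²·(1−r²)/r²
(1−r²)/r² = (1−0.0289)/0.0289 = 33.6021
n ≥ 2 + 6.635776·33.6021 = 2 + 222.9760 = 224.9760
⌈224.9760⌉ = 225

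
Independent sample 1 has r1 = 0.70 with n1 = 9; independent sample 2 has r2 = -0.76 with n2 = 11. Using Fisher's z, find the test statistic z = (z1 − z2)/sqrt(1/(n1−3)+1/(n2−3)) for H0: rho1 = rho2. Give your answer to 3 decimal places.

3.451

z1 = atanh(0.70) = 0.867301,  z2 = atanh(-0.76) = -0.996215
SE = √(1/(n1−3) + 1/(n2−3)) = √(1/6 + 1/8) = √(0.1666667 + 0.1250000) = √0.2916667 = 0.540062
z = (z1 − z2)/SE = (0.867301 − (-0.996215)) / 0.540062 = 1.863516 / 0.540062 = 3.451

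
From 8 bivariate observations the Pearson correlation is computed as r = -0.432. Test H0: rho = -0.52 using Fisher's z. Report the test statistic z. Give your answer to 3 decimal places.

z_r = atanh(-0.432) = -0.462353,  z_0 = atanh(-0.52) = -0.576340
SE = 1/√(n−3) = 1/√5 = 0.447214
z = (z_r − z_0)/SE = (-0.462353 − (-0.576340)) / 0.447214 = 0.113987 / 0.447214 = 0.255

0.255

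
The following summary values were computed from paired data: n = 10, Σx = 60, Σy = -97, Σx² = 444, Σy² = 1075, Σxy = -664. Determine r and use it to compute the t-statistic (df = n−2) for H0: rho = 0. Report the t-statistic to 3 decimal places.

-3.442

Numerator: nΣxy − (Σx)(Σy) = 10·(-664) − (60)(-97) = -820
Denominator: √[(nΣx²−(Σx)²)(nΣy²−(Σy)²)]
  nΣx²−(Σx)² = 10·444 − 3600 = 840;  nΣy²−(Σy)² = 10·1075 − 9409 = 1341
  √(840·1341) = √1126440 = 1061.3388
r = -820 / 1061.3388 = -0.7726
t = r·√(n−2)/√(1−r²) = -0.7726·√8 / √(1−0.596911) = -2.185243 / 0.634893 = -3.442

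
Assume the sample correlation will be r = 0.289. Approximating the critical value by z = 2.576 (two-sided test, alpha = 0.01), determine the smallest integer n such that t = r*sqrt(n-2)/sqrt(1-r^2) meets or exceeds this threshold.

75

r√(n−2)/√(1−r²) ≥ 2.576  ⇔  n−2 ≥ (2.576)²·(1−r²)/r²
(1−r²)/r² = (1−0.083521)/0.083521 = 10.9730
n ≥ 2 + 6.635776·10.9730 = 2 + 72.8144 = 74.8144
⌈74.8144⌉ = 75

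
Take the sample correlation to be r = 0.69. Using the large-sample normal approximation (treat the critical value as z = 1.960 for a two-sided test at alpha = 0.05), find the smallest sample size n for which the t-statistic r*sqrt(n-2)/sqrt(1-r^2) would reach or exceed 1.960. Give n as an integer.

7

r√(n−2)/√(1−r²) ≥ 1.960  ⇔  n−2 ≥ (1.960)²·(1−r²)/r²
(1−r²)/r² = (1−0.4761)/0.4761 = 1.1004
n ≥ 2 + 3.8416·1.1004 = 2 + 4.2273 = 6.2273
⌈6.2273⌉ = 7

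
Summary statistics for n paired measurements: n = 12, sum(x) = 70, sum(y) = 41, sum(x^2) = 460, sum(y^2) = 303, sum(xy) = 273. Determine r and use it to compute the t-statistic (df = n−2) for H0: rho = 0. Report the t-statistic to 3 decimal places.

S_xy = nΣxy − ΣxΣy = 12·273 − 70·41 = 3276 − 2870 = 406
S_xx = nΣx² − (Σx)² = 12·460 − 70² = 5520 − 4900 = 620
S_yy = nΣy² − (Σy)² = 12·303 − 41² = 3636 − 1681 = 1955
r = S_xy / √(S_xx·S_yy) = 406 / √(620·1955) = 406 / √1212100 = 406 / 1100.9541 = 0.3688
t = r·√(n−2)/√(1−r²) = 0.3688·√10 / √(1−0.136013) = 1.166248 / 0.929509 = 1.255

1.255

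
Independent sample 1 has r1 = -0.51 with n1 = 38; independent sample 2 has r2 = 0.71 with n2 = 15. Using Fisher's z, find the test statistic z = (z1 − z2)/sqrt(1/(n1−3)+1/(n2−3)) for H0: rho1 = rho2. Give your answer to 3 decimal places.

-4.334

z1 = atanh(-0.51) = -0.562730,  z2 = atanh(0.71) = 0.887184
SE = √(1/(n1−3) + 1/(n2−3)) = √(1/35 + 1/12) = √(0.0285714 + 0.0833333) = √0.1119047 = 0.334522
z = (z1 − z2)/SE = (-0.562730 − 0.887184) / 0.334522 = -1.449914 / 0.334522 = -4.334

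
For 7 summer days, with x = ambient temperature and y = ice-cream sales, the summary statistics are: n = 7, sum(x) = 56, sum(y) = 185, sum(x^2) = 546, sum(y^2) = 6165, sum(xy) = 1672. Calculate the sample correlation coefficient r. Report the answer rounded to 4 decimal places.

Numerator: nΣxy − (Σx)(Σy) = 7·1672 − (56)(185) = 1344
Denominator: √[(nΣx²−(Σx)²)(nΣy²−(Σy)²)]
  nΣx²−(Σx)² = 7·546 − 3136 = 686;  nΣy²−(Σy)² = 7·6165 − 34225 = 8930
  √(686·8930) = √6125980 = 2475.0717
r = 1344 / 2475.0717 = 0.5430

0.5430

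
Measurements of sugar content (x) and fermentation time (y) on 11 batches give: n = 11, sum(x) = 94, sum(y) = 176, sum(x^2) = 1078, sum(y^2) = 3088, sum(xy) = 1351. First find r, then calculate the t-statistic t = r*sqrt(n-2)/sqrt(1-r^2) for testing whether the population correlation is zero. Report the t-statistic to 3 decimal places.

S_xy = nΣxy − ΣxΣy = 11·1351 − 94·176 = 14861 − 16544 = -1683
S_xx = nΣx² − (Σx)² = 11·1078 − 94² = 11858 − 8836 = 3022
S_yy = nΣy² − (Σy)² = 11·3088 − 176² = 33968 − 30976 = 2992
r = S_xy / √(S_xx·S_yy) = -1683 / √(3022·2992) = -1683 / √9041824 = -1683 / 3006.9626 = -0.5597
t = r·√(n−2)/√(1−r²) = -0.5597·√9 / √(1−0.313264) = -1.679100 / 0.828695 = -2.026

-2.026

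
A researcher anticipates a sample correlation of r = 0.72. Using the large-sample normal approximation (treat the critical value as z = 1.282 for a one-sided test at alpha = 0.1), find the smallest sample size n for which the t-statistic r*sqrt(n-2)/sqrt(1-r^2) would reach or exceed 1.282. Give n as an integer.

r√(n−2)/√(1−r²) ≥ 1.282  ⇔  n−2 ≥ (1.282)²·(1−r²)/r²
(1−r²)/r² = (1−0.5184)/0.5184 = 0.9290
n ≥ 2 + 1.643524·0.9290 = 2 + 1.5268 = 3.5268
⌈3.5268⌉ = 4

4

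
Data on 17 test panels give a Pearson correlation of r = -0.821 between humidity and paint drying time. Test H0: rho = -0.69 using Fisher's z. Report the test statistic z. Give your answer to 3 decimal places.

z_r = atanh(-0.821) = -1.159878,  z_0 = atanh(-0.69) = -0.847956
SE = 1/√(n−3) = 1/√14 = 0.267261
z = (z_r − z_0)/SE = (-1.159878 − (-0.847956)) / 0.267261 = -0.311922 / 0.267261 = -1.167

-1.167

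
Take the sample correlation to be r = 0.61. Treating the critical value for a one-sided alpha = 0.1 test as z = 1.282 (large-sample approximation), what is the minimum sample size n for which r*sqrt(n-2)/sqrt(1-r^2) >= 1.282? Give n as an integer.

5

Need r·√(n−2)/√(1−r²) ≥ 1.282
√(n−2) ≥ 1.282·√(1−0.3721) / 0.61 = 1.282·0.792401 / 0.61 = 1.6653
n−2 ≥ 2.7732  ⇒  n ≥ 4.7732
Smallest integer n = 5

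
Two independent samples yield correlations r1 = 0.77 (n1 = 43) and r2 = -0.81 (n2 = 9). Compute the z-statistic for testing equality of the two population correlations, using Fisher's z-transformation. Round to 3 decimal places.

z1 = atanh(0.77) = 1.020328,  z2 = atanh(-0.81) = -1.127029
SE = √(1/(n1−3) + 1/(n2−3)) = √(1/40 + 1/6) = √(0.0250000 + 0.1666667) = √0.1916667 = 0.437798
z = (z1 − z2)/SE = (1.020328 − (-1.127029)) / 0.437798 = 2.147357 / 0.437798 = 4.905

4.905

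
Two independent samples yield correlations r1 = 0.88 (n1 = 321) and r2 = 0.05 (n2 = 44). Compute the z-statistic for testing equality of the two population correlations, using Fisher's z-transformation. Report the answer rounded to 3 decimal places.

Fisher z-transforms: z1 = atanh(0.88) = 1.375768, z2 = atanh(0.05) = 0.050042; difference d = 1.325726
Var(d) = 1/318 + 1/41 = 0.0031447 + 0.0243902 = 0.0275349
z = d/√Var(d) = 1.325726 / √0.0275349 = 1.325726 / 0.165936 = 7.989

7.989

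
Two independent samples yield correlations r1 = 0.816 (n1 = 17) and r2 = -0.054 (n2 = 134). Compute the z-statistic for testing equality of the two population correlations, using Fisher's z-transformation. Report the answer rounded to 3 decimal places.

4.263

Fisher z-transforms: z1 = atanh(0.816) = 1.144728, z2 = atanh(-0.054) = -0.054053; difference d = 1.198781
Var(d) = 1/14 + 1/131 = 0.0714286 + 0.0076336 = 0.0790622
z = d/√Var(d) = 1.198781 / √0.0790622 = 1.198781 / 0.281180 = 4.263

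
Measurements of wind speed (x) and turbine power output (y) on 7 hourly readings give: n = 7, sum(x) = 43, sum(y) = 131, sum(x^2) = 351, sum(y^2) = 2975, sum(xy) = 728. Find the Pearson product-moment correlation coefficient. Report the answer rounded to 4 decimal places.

-0.3598

Numerator: nΣxy − (Σx)(Σy) = 7·728 − (43)(131) = -537
Denominator: √[(nΣx²−(Σx)²)(nΣy²−(Σy)²)]
  nΣx²−(Σx)² = 7·351 − 1849 = 608;  nΣy²−(Σy)² = 7·2975 − 17161 = 3664
  √(608·3664) = √2227712 = 1492.5522
r = -537 / 1492.5522 = -0.3598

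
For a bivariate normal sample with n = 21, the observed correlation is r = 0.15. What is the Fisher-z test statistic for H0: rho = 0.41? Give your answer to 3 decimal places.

Fisher z: atanh(0.15) = 0.151140, atanh(0.41) = 0.435611
z = (z_r − z_0)·√(n−3) = (0.151140 − 0.435611)·√18 = -0.284471 · 4.242641 = -1.207

-1.207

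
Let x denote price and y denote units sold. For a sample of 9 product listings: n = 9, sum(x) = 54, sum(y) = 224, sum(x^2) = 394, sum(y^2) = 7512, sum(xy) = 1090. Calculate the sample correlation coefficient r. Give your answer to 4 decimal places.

Numerator: nΣxy − (Σx)(Σy) = 9·1090 − (54)(224) = -2286
Denominator: √[(nΣx²−(Σx)²)(nΣy²−(Σy)²)]
  nΣx²−(Σx)² = 9·394 − 2916 = 630;  nΣy²−(Σy)² = 9·7512 − 50176 = 17432
  √(630·17432) = √10982160 = 3313.9342
r = -2286 / 3313.9342 = -0.6898

-0.6898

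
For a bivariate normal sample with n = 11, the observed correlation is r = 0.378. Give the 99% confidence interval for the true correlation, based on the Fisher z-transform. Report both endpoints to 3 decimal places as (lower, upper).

(-0.472, 0.864)

Fisher z: z_r = atanh(r) = ½·ln((1+0.378)/(1−0.378)) = 0.397724
SE(z) = 1/√(n−3) = 1/√8 = 0.353553
99% ⇒ z* = 2.576; margin = 2.576·0.353553 = 0.910753
CI on z-scale: (-0.513029, 1.308477)
Back-transform: tanh(-0.513029) = -0.472302, tanh(1.308477) = 0.863890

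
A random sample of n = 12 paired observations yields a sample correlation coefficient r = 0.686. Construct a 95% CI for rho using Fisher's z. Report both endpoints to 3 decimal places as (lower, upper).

z_r = atanh(0.686) = 0.840361;  SE = 1/√(n−3) = 1/√9 = 0.333333
z-limits: 0.840361 ± 1.960·0.333333 = 0.840361 ± 0.653333 = [0.187028, 1.493694]
ρ-limits: (tanh 0.187028, tanh 1.493694) = (0.185, 0.904)

(0.185, 0.904)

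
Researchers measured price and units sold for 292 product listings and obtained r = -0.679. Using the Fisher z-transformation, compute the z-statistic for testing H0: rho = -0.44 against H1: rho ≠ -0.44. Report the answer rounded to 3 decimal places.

z_r = atanh(-0.679) = -0.827256,  z_0 = atanh(-0.44) = -0.472231
SE = 1/√(n−3) = 1/√289 = 0.058824
z = (z_r − z_0)/SE = (-0.827256 − (-0.472231)) / 0.058824 = -0.355025 / 0.058824 = -6.035

-6.035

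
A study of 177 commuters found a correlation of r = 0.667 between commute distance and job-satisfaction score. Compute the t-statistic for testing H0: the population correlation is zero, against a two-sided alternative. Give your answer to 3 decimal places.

1 − r² = 1 − 0.444889 = 0.555111;  √(1−r²) = 0.745058
√(n−2) = √175 = 13.228757
t = r·√(n−2)/√(1−r²) = 0.667 · 13.228757 / 0.745058 = 11.843

11.843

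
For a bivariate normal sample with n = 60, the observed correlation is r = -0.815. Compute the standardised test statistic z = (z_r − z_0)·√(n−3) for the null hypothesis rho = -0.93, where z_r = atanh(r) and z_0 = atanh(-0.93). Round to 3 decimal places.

3.901

z_r = atanh(-0.815) = -1.141742,  z_0 = atanh(-0.93) = -1.658390
SE = 1/√(n−3) = 1/√57 = 0.132453
z = (z_r − z_0)/SE = (-1.141742 − (-1.658390)) / 0.132453 = 0.516648 / 0.132453 = 3.901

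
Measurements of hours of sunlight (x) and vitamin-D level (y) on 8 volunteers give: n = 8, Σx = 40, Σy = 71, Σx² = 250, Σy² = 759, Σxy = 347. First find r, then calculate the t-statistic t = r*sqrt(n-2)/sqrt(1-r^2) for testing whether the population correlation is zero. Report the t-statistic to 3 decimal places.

-0.245

Numerator: nΣxy − (Σx)(Σy) = 8·347 − (40)(71) = -64
Denominator: √[(nΣx²−(Σx)²)(nΣy²−(Σy)²)]
  nΣx²−(Σx)² = 8·250 − 1600 = 400;  nΣy²−(Σy)² = 8·759 − 5041 = 1031
  √(400·1031) = √412400 = 642.1838
r = -64 / 642.1838 = -0.0997
t = r·√(n−2)/√(1−r²) = -0.0997·√6 / √(1−0.009940) = -0.244214 / 0.995018 = -0.245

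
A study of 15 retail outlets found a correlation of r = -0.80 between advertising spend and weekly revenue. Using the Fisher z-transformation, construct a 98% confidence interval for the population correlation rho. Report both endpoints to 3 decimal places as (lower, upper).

Fisher z: z_r = atanh(r) = ½·ln((1+(-0.80))/(1−(-0.80))) = -1.098612
SE(z) = 1/√(n−3) = 1/√12 = 0.288675
98% ⇒ z* = 2.326; margin = 2.326·0.288675 = 0.671458
CI on z-scale: (-1.770070, -0.427154)
Back-transform: tanh(-1.770070) = -0.943617, tanh(-0.427154) = -0.402940

(-0.944, -0.403)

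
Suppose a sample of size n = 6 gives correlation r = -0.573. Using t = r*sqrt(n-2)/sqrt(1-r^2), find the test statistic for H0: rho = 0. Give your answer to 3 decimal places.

-1.398

1 − r² = 1 − 0.328329 = 0.671671;  √(1−r²) = 0.819555
√(n−2) = √4 = 2.000000
t = r·√(n−2)/√(1−r²) = -0.573 · 2.000000 / 0.819555 = -1.398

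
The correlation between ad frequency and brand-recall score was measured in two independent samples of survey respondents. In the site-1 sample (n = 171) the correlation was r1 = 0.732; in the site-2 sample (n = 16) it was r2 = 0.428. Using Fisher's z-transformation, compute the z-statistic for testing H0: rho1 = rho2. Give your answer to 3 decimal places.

z1 = atanh(0.732) = 0.933023,  z2 = atanh(0.428) = 0.457446
SE = √(1/(n1−3) + 1/(n2−3)) = √(1/168 + 1/13) = √(0.0059524 + 0.0769231) = √0.0828755 = 0.287881
z = (z1 − z2)/SE = (0.933023 − 0.457446) / 0.287881 = 0.475577 / 0.287881 = 1.652

1.652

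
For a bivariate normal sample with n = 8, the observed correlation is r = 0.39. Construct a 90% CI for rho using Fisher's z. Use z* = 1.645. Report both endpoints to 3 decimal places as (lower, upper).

Fisher z: z_r = atanh(r) = ½·ln((1+0.39)/(1−0.39)) = 0.411800
SE(z) = 1/√(n−3) = 1/√5 = 0.447214
90% ⇒ z* = 1.645; margin = 1.645·0.447214 = 0.735667
CI on z-scale: (-0.323867, 1.147467)
Back-transform: tanh(-0.323867) = -0.312999, tanh(1.147467) = 0.816913

(-0.313, 0.817)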